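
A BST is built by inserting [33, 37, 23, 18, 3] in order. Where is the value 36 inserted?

Starting tree (level order): [33, 23, 37, 18, None, None, None, 3]
Insertion path: 33 -> 37
Result: insert 36 as left child of 37
Final tree (level order): [33, 23, 37, 18, None, 36, None, 3]


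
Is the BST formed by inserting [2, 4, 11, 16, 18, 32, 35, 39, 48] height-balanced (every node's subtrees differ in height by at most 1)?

Tree (level-order array): [2, None, 4, None, 11, None, 16, None, 18, None, 32, None, 35, None, 39, None, 48]
Definition: a tree is height-balanced if, at every node, |h(left) - h(right)| <= 1 (empty subtree has height -1).
Bottom-up per-node check:
  node 48: h_left=-1, h_right=-1, diff=0 [OK], height=0
  node 39: h_left=-1, h_right=0, diff=1 [OK], height=1
  node 35: h_left=-1, h_right=1, diff=2 [FAIL (|-1-1|=2 > 1)], height=2
  node 32: h_left=-1, h_right=2, diff=3 [FAIL (|-1-2|=3 > 1)], height=3
  node 18: h_left=-1, h_right=3, diff=4 [FAIL (|-1-3|=4 > 1)], height=4
  node 16: h_left=-1, h_right=4, diff=5 [FAIL (|-1-4|=5 > 1)], height=5
  node 11: h_left=-1, h_right=5, diff=6 [FAIL (|-1-5|=6 > 1)], height=6
  node 4: h_left=-1, h_right=6, diff=7 [FAIL (|-1-6|=7 > 1)], height=7
  node 2: h_left=-1, h_right=7, diff=8 [FAIL (|-1-7|=8 > 1)], height=8
Node 35 violates the condition: |-1 - 1| = 2 > 1.
Result: Not balanced


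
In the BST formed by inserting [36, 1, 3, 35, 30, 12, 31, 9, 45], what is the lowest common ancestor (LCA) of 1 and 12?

Tree insertion order: [36, 1, 3, 35, 30, 12, 31, 9, 45]
Tree (level-order array): [36, 1, 45, None, 3, None, None, None, 35, 30, None, 12, 31, 9]
In a BST, the LCA of p=1, q=12 is the first node v on the
root-to-leaf path with p <= v <= q (go left if both < v, right if both > v).
Walk from root:
  at 36: both 1 and 12 < 36, go left
  at 1: 1 <= 1 <= 12, this is the LCA
LCA = 1


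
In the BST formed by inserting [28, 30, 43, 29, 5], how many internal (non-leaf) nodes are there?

Tree built from: [28, 30, 43, 29, 5]
Tree (level-order array): [28, 5, 30, None, None, 29, 43]
Rule: An internal node has at least one child.
Per-node child counts:
  node 28: 2 child(ren)
  node 5: 0 child(ren)
  node 30: 2 child(ren)
  node 29: 0 child(ren)
  node 43: 0 child(ren)
Matching nodes: [28, 30]
Count of internal (non-leaf) nodes: 2


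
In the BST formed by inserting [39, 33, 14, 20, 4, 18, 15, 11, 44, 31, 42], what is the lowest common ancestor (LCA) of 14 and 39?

Tree insertion order: [39, 33, 14, 20, 4, 18, 15, 11, 44, 31, 42]
Tree (level-order array): [39, 33, 44, 14, None, 42, None, 4, 20, None, None, None, 11, 18, 31, None, None, 15]
In a BST, the LCA of p=14, q=39 is the first node v on the
root-to-leaf path with p <= v <= q (go left if both < v, right if both > v).
Walk from root:
  at 39: 14 <= 39 <= 39, this is the LCA
LCA = 39


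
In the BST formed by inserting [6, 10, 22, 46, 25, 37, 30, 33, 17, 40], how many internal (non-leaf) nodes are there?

Tree built from: [6, 10, 22, 46, 25, 37, 30, 33, 17, 40]
Tree (level-order array): [6, None, 10, None, 22, 17, 46, None, None, 25, None, None, 37, 30, 40, None, 33]
Rule: An internal node has at least one child.
Per-node child counts:
  node 6: 1 child(ren)
  node 10: 1 child(ren)
  node 22: 2 child(ren)
  node 17: 0 child(ren)
  node 46: 1 child(ren)
  node 25: 1 child(ren)
  node 37: 2 child(ren)
  node 30: 1 child(ren)
  node 33: 0 child(ren)
  node 40: 0 child(ren)
Matching nodes: [6, 10, 22, 46, 25, 37, 30]
Count of internal (non-leaf) nodes: 7


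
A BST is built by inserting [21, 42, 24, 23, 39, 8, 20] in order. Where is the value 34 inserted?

Starting tree (level order): [21, 8, 42, None, 20, 24, None, None, None, 23, 39]
Insertion path: 21 -> 42 -> 24 -> 39
Result: insert 34 as left child of 39
Final tree (level order): [21, 8, 42, None, 20, 24, None, None, None, 23, 39, None, None, 34]


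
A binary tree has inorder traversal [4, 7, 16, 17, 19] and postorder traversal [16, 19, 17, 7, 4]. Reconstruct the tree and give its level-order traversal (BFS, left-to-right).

Inorder:   [4, 7, 16, 17, 19]
Postorder: [16, 19, 17, 7, 4]
Algorithm: postorder visits root last, so walk postorder right-to-left;
each value is the root of the current inorder slice — split it at that
value, recurse on the right subtree first, then the left.
Recursive splits:
  root=4; inorder splits into left=[], right=[7, 16, 17, 19]
  root=7; inorder splits into left=[], right=[16, 17, 19]
  root=17; inorder splits into left=[16], right=[19]
  root=19; inorder splits into left=[], right=[]
  root=16; inorder splits into left=[], right=[]
Reconstructed level-order: [4, 7, 17, 16, 19]


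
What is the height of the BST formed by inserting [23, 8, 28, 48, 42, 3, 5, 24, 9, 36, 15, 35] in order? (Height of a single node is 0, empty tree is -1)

Insertion order: [23, 8, 28, 48, 42, 3, 5, 24, 9, 36, 15, 35]
Tree (level-order array): [23, 8, 28, 3, 9, 24, 48, None, 5, None, 15, None, None, 42, None, None, None, None, None, 36, None, 35]
Compute height bottom-up (empty subtree = -1):
  height(5) = 1 + max(-1, -1) = 0
  height(3) = 1 + max(-1, 0) = 1
  height(15) = 1 + max(-1, -1) = 0
  height(9) = 1 + max(-1, 0) = 1
  height(8) = 1 + max(1, 1) = 2
  height(24) = 1 + max(-1, -1) = 0
  height(35) = 1 + max(-1, -1) = 0
  height(36) = 1 + max(0, -1) = 1
  height(42) = 1 + max(1, -1) = 2
  height(48) = 1 + max(2, -1) = 3
  height(28) = 1 + max(0, 3) = 4
  height(23) = 1 + max(2, 4) = 5
Height = 5


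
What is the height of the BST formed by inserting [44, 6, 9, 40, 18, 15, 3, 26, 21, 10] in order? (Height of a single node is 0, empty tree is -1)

Insertion order: [44, 6, 9, 40, 18, 15, 3, 26, 21, 10]
Tree (level-order array): [44, 6, None, 3, 9, None, None, None, 40, 18, None, 15, 26, 10, None, 21]
Compute height bottom-up (empty subtree = -1):
  height(3) = 1 + max(-1, -1) = 0
  height(10) = 1 + max(-1, -1) = 0
  height(15) = 1 + max(0, -1) = 1
  height(21) = 1 + max(-1, -1) = 0
  height(26) = 1 + max(0, -1) = 1
  height(18) = 1 + max(1, 1) = 2
  height(40) = 1 + max(2, -1) = 3
  height(9) = 1 + max(-1, 3) = 4
  height(6) = 1 + max(0, 4) = 5
  height(44) = 1 + max(5, -1) = 6
Height = 6


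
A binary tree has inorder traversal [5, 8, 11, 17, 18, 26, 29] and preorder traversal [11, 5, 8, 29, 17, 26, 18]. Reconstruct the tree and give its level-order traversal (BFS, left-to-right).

Inorder:  [5, 8, 11, 17, 18, 26, 29]
Preorder: [11, 5, 8, 29, 17, 26, 18]
Algorithm: preorder visits root first, so consume preorder in order;
for each root, split the current inorder slice at that value into
left-subtree inorder and right-subtree inorder, then recurse.
Recursive splits:
  root=11; inorder splits into left=[5, 8], right=[17, 18, 26, 29]
  root=5; inorder splits into left=[], right=[8]
  root=8; inorder splits into left=[], right=[]
  root=29; inorder splits into left=[17, 18, 26], right=[]
  root=17; inorder splits into left=[], right=[18, 26]
  root=26; inorder splits into left=[18], right=[]
  root=18; inorder splits into left=[], right=[]
Reconstructed level-order: [11, 5, 29, 8, 17, 26, 18]


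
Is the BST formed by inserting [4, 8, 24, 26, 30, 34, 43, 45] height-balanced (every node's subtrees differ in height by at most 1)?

Tree (level-order array): [4, None, 8, None, 24, None, 26, None, 30, None, 34, None, 43, None, 45]
Definition: a tree is height-balanced if, at every node, |h(left) - h(right)| <= 1 (empty subtree has height -1).
Bottom-up per-node check:
  node 45: h_left=-1, h_right=-1, diff=0 [OK], height=0
  node 43: h_left=-1, h_right=0, diff=1 [OK], height=1
  node 34: h_left=-1, h_right=1, diff=2 [FAIL (|-1-1|=2 > 1)], height=2
  node 30: h_left=-1, h_right=2, diff=3 [FAIL (|-1-2|=3 > 1)], height=3
  node 26: h_left=-1, h_right=3, diff=4 [FAIL (|-1-3|=4 > 1)], height=4
  node 24: h_left=-1, h_right=4, diff=5 [FAIL (|-1-4|=5 > 1)], height=5
  node 8: h_left=-1, h_right=5, diff=6 [FAIL (|-1-5|=6 > 1)], height=6
  node 4: h_left=-1, h_right=6, diff=7 [FAIL (|-1-6|=7 > 1)], height=7
Node 34 violates the condition: |-1 - 1| = 2 > 1.
Result: Not balanced


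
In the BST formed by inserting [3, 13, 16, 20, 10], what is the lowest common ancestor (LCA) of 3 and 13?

Tree insertion order: [3, 13, 16, 20, 10]
Tree (level-order array): [3, None, 13, 10, 16, None, None, None, 20]
In a BST, the LCA of p=3, q=13 is the first node v on the
root-to-leaf path with p <= v <= q (go left if both < v, right if both > v).
Walk from root:
  at 3: 3 <= 3 <= 13, this is the LCA
LCA = 3


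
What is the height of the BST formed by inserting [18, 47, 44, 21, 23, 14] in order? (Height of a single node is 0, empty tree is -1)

Insertion order: [18, 47, 44, 21, 23, 14]
Tree (level-order array): [18, 14, 47, None, None, 44, None, 21, None, None, 23]
Compute height bottom-up (empty subtree = -1):
  height(14) = 1 + max(-1, -1) = 0
  height(23) = 1 + max(-1, -1) = 0
  height(21) = 1 + max(-1, 0) = 1
  height(44) = 1 + max(1, -1) = 2
  height(47) = 1 + max(2, -1) = 3
  height(18) = 1 + max(0, 3) = 4
Height = 4


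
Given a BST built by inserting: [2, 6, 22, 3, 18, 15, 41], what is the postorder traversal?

Tree insertion order: [2, 6, 22, 3, 18, 15, 41]
Tree (level-order array): [2, None, 6, 3, 22, None, None, 18, 41, 15]
Postorder traversal: [3, 15, 18, 41, 22, 6, 2]


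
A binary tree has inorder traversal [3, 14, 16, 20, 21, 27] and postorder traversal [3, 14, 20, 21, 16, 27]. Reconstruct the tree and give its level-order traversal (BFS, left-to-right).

Inorder:   [3, 14, 16, 20, 21, 27]
Postorder: [3, 14, 20, 21, 16, 27]
Algorithm: postorder visits root last, so walk postorder right-to-left;
each value is the root of the current inorder slice — split it at that
value, recurse on the right subtree first, then the left.
Recursive splits:
  root=27; inorder splits into left=[3, 14, 16, 20, 21], right=[]
  root=16; inorder splits into left=[3, 14], right=[20, 21]
  root=21; inorder splits into left=[20], right=[]
  root=20; inorder splits into left=[], right=[]
  root=14; inorder splits into left=[3], right=[]
  root=3; inorder splits into left=[], right=[]
Reconstructed level-order: [27, 16, 14, 21, 3, 20]


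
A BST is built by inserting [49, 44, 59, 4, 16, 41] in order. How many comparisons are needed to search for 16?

Search path for 16: 49 -> 44 -> 4 -> 16
Found: True
Comparisons: 4


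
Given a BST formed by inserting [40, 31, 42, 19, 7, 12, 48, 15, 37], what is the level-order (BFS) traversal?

Tree insertion order: [40, 31, 42, 19, 7, 12, 48, 15, 37]
Tree (level-order array): [40, 31, 42, 19, 37, None, 48, 7, None, None, None, None, None, None, 12, None, 15]
BFS from the root, enqueuing left then right child of each popped node:
  queue [40] -> pop 40, enqueue [31, 42], visited so far: [40]
  queue [31, 42] -> pop 31, enqueue [19, 37], visited so far: [40, 31]
  queue [42, 19, 37] -> pop 42, enqueue [48], visited so far: [40, 31, 42]
  queue [19, 37, 48] -> pop 19, enqueue [7], visited so far: [40, 31, 42, 19]
  queue [37, 48, 7] -> pop 37, enqueue [none], visited so far: [40, 31, 42, 19, 37]
  queue [48, 7] -> pop 48, enqueue [none], visited so far: [40, 31, 42, 19, 37, 48]
  queue [7] -> pop 7, enqueue [12], visited so far: [40, 31, 42, 19, 37, 48, 7]
  queue [12] -> pop 12, enqueue [15], visited so far: [40, 31, 42, 19, 37, 48, 7, 12]
  queue [15] -> pop 15, enqueue [none], visited so far: [40, 31, 42, 19, 37, 48, 7, 12, 15]
Result: [40, 31, 42, 19, 37, 48, 7, 12, 15]


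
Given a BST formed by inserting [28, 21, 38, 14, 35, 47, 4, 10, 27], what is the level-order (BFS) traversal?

Tree insertion order: [28, 21, 38, 14, 35, 47, 4, 10, 27]
Tree (level-order array): [28, 21, 38, 14, 27, 35, 47, 4, None, None, None, None, None, None, None, None, 10]
BFS from the root, enqueuing left then right child of each popped node:
  queue [28] -> pop 28, enqueue [21, 38], visited so far: [28]
  queue [21, 38] -> pop 21, enqueue [14, 27], visited so far: [28, 21]
  queue [38, 14, 27] -> pop 38, enqueue [35, 47], visited so far: [28, 21, 38]
  queue [14, 27, 35, 47] -> pop 14, enqueue [4], visited so far: [28, 21, 38, 14]
  queue [27, 35, 47, 4] -> pop 27, enqueue [none], visited so far: [28, 21, 38, 14, 27]
  queue [35, 47, 4] -> pop 35, enqueue [none], visited so far: [28, 21, 38, 14, 27, 35]
  queue [47, 4] -> pop 47, enqueue [none], visited so far: [28, 21, 38, 14, 27, 35, 47]
  queue [4] -> pop 4, enqueue [10], visited so far: [28, 21, 38, 14, 27, 35, 47, 4]
  queue [10] -> pop 10, enqueue [none], visited so far: [28, 21, 38, 14, 27, 35, 47, 4, 10]
Result: [28, 21, 38, 14, 27, 35, 47, 4, 10]


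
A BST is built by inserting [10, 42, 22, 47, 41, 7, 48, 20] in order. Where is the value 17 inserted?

Starting tree (level order): [10, 7, 42, None, None, 22, 47, 20, 41, None, 48]
Insertion path: 10 -> 42 -> 22 -> 20
Result: insert 17 as left child of 20
Final tree (level order): [10, 7, 42, None, None, 22, 47, 20, 41, None, 48, 17]


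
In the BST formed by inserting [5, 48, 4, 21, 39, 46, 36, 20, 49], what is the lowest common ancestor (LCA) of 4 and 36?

Tree insertion order: [5, 48, 4, 21, 39, 46, 36, 20, 49]
Tree (level-order array): [5, 4, 48, None, None, 21, 49, 20, 39, None, None, None, None, 36, 46]
In a BST, the LCA of p=4, q=36 is the first node v on the
root-to-leaf path with p <= v <= q (go left if both < v, right if both > v).
Walk from root:
  at 5: 4 <= 5 <= 36, this is the LCA
LCA = 5


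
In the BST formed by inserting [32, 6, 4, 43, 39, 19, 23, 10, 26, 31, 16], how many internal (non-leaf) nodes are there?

Tree built from: [32, 6, 4, 43, 39, 19, 23, 10, 26, 31, 16]
Tree (level-order array): [32, 6, 43, 4, 19, 39, None, None, None, 10, 23, None, None, None, 16, None, 26, None, None, None, 31]
Rule: An internal node has at least one child.
Per-node child counts:
  node 32: 2 child(ren)
  node 6: 2 child(ren)
  node 4: 0 child(ren)
  node 19: 2 child(ren)
  node 10: 1 child(ren)
  node 16: 0 child(ren)
  node 23: 1 child(ren)
  node 26: 1 child(ren)
  node 31: 0 child(ren)
  node 43: 1 child(ren)
  node 39: 0 child(ren)
Matching nodes: [32, 6, 19, 10, 23, 26, 43]
Count of internal (non-leaf) nodes: 7


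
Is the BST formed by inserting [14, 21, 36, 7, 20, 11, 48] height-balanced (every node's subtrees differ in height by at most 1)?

Tree (level-order array): [14, 7, 21, None, 11, 20, 36, None, None, None, None, None, 48]
Definition: a tree is height-balanced if, at every node, |h(left) - h(right)| <= 1 (empty subtree has height -1).
Bottom-up per-node check:
  node 11: h_left=-1, h_right=-1, diff=0 [OK], height=0
  node 7: h_left=-1, h_right=0, diff=1 [OK], height=1
  node 20: h_left=-1, h_right=-1, diff=0 [OK], height=0
  node 48: h_left=-1, h_right=-1, diff=0 [OK], height=0
  node 36: h_left=-1, h_right=0, diff=1 [OK], height=1
  node 21: h_left=0, h_right=1, diff=1 [OK], height=2
  node 14: h_left=1, h_right=2, diff=1 [OK], height=3
All nodes satisfy the balance condition.
Result: Balanced


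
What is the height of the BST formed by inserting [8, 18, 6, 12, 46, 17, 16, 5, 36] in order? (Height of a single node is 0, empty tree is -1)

Insertion order: [8, 18, 6, 12, 46, 17, 16, 5, 36]
Tree (level-order array): [8, 6, 18, 5, None, 12, 46, None, None, None, 17, 36, None, 16]
Compute height bottom-up (empty subtree = -1):
  height(5) = 1 + max(-1, -1) = 0
  height(6) = 1 + max(0, -1) = 1
  height(16) = 1 + max(-1, -1) = 0
  height(17) = 1 + max(0, -1) = 1
  height(12) = 1 + max(-1, 1) = 2
  height(36) = 1 + max(-1, -1) = 0
  height(46) = 1 + max(0, -1) = 1
  height(18) = 1 + max(2, 1) = 3
  height(8) = 1 + max(1, 3) = 4
Height = 4


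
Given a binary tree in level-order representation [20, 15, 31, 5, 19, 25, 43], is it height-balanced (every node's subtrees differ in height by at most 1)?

Tree (level-order array): [20, 15, 31, 5, 19, 25, 43]
Definition: a tree is height-balanced if, at every node, |h(left) - h(right)| <= 1 (empty subtree has height -1).
Bottom-up per-node check:
  node 5: h_left=-1, h_right=-1, diff=0 [OK], height=0
  node 19: h_left=-1, h_right=-1, diff=0 [OK], height=0
  node 15: h_left=0, h_right=0, diff=0 [OK], height=1
  node 25: h_left=-1, h_right=-1, diff=0 [OK], height=0
  node 43: h_left=-1, h_right=-1, diff=0 [OK], height=0
  node 31: h_left=0, h_right=0, diff=0 [OK], height=1
  node 20: h_left=1, h_right=1, diff=0 [OK], height=2
All nodes satisfy the balance condition.
Result: Balanced


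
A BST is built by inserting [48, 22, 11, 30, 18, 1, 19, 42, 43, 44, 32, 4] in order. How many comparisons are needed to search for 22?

Search path for 22: 48 -> 22
Found: True
Comparisons: 2


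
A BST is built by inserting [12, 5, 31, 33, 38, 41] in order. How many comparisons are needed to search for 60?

Search path for 60: 12 -> 31 -> 33 -> 38 -> 41
Found: False
Comparisons: 5


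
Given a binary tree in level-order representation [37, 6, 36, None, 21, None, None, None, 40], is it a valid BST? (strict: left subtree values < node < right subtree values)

Level-order array: [37, 6, 36, None, 21, None, None, None, 40]
Validate using subtree bounds (lo, hi): at each node, require lo < value < hi,
then recurse left with hi=value and right with lo=value.
Preorder trace (stopping at first violation):
  at node 37 with bounds (-inf, +inf): OK
  at node 6 with bounds (-inf, 37): OK
  at node 21 with bounds (6, 37): OK
  at node 40 with bounds (21, 37): VIOLATION
Node 40 violates its bound: not (21 < 40 < 37).
Result: Not a valid BST


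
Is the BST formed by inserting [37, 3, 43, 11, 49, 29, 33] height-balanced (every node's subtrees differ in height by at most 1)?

Tree (level-order array): [37, 3, 43, None, 11, None, 49, None, 29, None, None, None, 33]
Definition: a tree is height-balanced if, at every node, |h(left) - h(right)| <= 1 (empty subtree has height -1).
Bottom-up per-node check:
  node 33: h_left=-1, h_right=-1, diff=0 [OK], height=0
  node 29: h_left=-1, h_right=0, diff=1 [OK], height=1
  node 11: h_left=-1, h_right=1, diff=2 [FAIL (|-1-1|=2 > 1)], height=2
  node 3: h_left=-1, h_right=2, diff=3 [FAIL (|-1-2|=3 > 1)], height=3
  node 49: h_left=-1, h_right=-1, diff=0 [OK], height=0
  node 43: h_left=-1, h_right=0, diff=1 [OK], height=1
  node 37: h_left=3, h_right=1, diff=2 [FAIL (|3-1|=2 > 1)], height=4
Node 11 violates the condition: |-1 - 1| = 2 > 1.
Result: Not balanced


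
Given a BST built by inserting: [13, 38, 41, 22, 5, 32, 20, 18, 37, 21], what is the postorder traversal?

Tree insertion order: [13, 38, 41, 22, 5, 32, 20, 18, 37, 21]
Tree (level-order array): [13, 5, 38, None, None, 22, 41, 20, 32, None, None, 18, 21, None, 37]
Postorder traversal: [5, 18, 21, 20, 37, 32, 22, 41, 38, 13]


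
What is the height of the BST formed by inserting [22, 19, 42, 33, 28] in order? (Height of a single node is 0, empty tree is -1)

Insertion order: [22, 19, 42, 33, 28]
Tree (level-order array): [22, 19, 42, None, None, 33, None, 28]
Compute height bottom-up (empty subtree = -1):
  height(19) = 1 + max(-1, -1) = 0
  height(28) = 1 + max(-1, -1) = 0
  height(33) = 1 + max(0, -1) = 1
  height(42) = 1 + max(1, -1) = 2
  height(22) = 1 + max(0, 2) = 3
Height = 3


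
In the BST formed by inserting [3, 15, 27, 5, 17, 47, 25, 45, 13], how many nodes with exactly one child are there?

Tree built from: [3, 15, 27, 5, 17, 47, 25, 45, 13]
Tree (level-order array): [3, None, 15, 5, 27, None, 13, 17, 47, None, None, None, 25, 45]
Rule: These are nodes with exactly 1 non-null child.
Per-node child counts:
  node 3: 1 child(ren)
  node 15: 2 child(ren)
  node 5: 1 child(ren)
  node 13: 0 child(ren)
  node 27: 2 child(ren)
  node 17: 1 child(ren)
  node 25: 0 child(ren)
  node 47: 1 child(ren)
  node 45: 0 child(ren)
Matching nodes: [3, 5, 17, 47]
Count of nodes with exactly one child: 4


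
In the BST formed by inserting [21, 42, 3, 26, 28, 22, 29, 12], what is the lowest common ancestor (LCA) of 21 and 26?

Tree insertion order: [21, 42, 3, 26, 28, 22, 29, 12]
Tree (level-order array): [21, 3, 42, None, 12, 26, None, None, None, 22, 28, None, None, None, 29]
In a BST, the LCA of p=21, q=26 is the first node v on the
root-to-leaf path with p <= v <= q (go left if both < v, right if both > v).
Walk from root:
  at 21: 21 <= 21 <= 26, this is the LCA
LCA = 21


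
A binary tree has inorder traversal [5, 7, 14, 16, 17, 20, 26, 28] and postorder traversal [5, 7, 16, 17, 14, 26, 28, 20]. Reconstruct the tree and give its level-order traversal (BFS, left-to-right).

Inorder:   [5, 7, 14, 16, 17, 20, 26, 28]
Postorder: [5, 7, 16, 17, 14, 26, 28, 20]
Algorithm: postorder visits root last, so walk postorder right-to-left;
each value is the root of the current inorder slice — split it at that
value, recurse on the right subtree first, then the left.
Recursive splits:
  root=20; inorder splits into left=[5, 7, 14, 16, 17], right=[26, 28]
  root=28; inorder splits into left=[26], right=[]
  root=26; inorder splits into left=[], right=[]
  root=14; inorder splits into left=[5, 7], right=[16, 17]
  root=17; inorder splits into left=[16], right=[]
  root=16; inorder splits into left=[], right=[]
  root=7; inorder splits into left=[5], right=[]
  root=5; inorder splits into left=[], right=[]
Reconstructed level-order: [20, 14, 28, 7, 17, 26, 5, 16]


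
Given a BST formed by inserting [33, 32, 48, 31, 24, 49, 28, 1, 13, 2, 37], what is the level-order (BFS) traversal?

Tree insertion order: [33, 32, 48, 31, 24, 49, 28, 1, 13, 2, 37]
Tree (level-order array): [33, 32, 48, 31, None, 37, 49, 24, None, None, None, None, None, 1, 28, None, 13, None, None, 2]
BFS from the root, enqueuing left then right child of each popped node:
  queue [33] -> pop 33, enqueue [32, 48], visited so far: [33]
  queue [32, 48] -> pop 32, enqueue [31], visited so far: [33, 32]
  queue [48, 31] -> pop 48, enqueue [37, 49], visited so far: [33, 32, 48]
  queue [31, 37, 49] -> pop 31, enqueue [24], visited so far: [33, 32, 48, 31]
  queue [37, 49, 24] -> pop 37, enqueue [none], visited so far: [33, 32, 48, 31, 37]
  queue [49, 24] -> pop 49, enqueue [none], visited so far: [33, 32, 48, 31, 37, 49]
  queue [24] -> pop 24, enqueue [1, 28], visited so far: [33, 32, 48, 31, 37, 49, 24]
  queue [1, 28] -> pop 1, enqueue [13], visited so far: [33, 32, 48, 31, 37, 49, 24, 1]
  queue [28, 13] -> pop 28, enqueue [none], visited so far: [33, 32, 48, 31, 37, 49, 24, 1, 28]
  queue [13] -> pop 13, enqueue [2], visited so far: [33, 32, 48, 31, 37, 49, 24, 1, 28, 13]
  queue [2] -> pop 2, enqueue [none], visited so far: [33, 32, 48, 31, 37, 49, 24, 1, 28, 13, 2]
Result: [33, 32, 48, 31, 37, 49, 24, 1, 28, 13, 2]


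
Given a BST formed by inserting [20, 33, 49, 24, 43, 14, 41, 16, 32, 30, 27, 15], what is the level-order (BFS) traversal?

Tree insertion order: [20, 33, 49, 24, 43, 14, 41, 16, 32, 30, 27, 15]
Tree (level-order array): [20, 14, 33, None, 16, 24, 49, 15, None, None, 32, 43, None, None, None, 30, None, 41, None, 27]
BFS from the root, enqueuing left then right child of each popped node:
  queue [20] -> pop 20, enqueue [14, 33], visited so far: [20]
  queue [14, 33] -> pop 14, enqueue [16], visited so far: [20, 14]
  queue [33, 16] -> pop 33, enqueue [24, 49], visited so far: [20, 14, 33]
  queue [16, 24, 49] -> pop 16, enqueue [15], visited so far: [20, 14, 33, 16]
  queue [24, 49, 15] -> pop 24, enqueue [32], visited so far: [20, 14, 33, 16, 24]
  queue [49, 15, 32] -> pop 49, enqueue [43], visited so far: [20, 14, 33, 16, 24, 49]
  queue [15, 32, 43] -> pop 15, enqueue [none], visited so far: [20, 14, 33, 16, 24, 49, 15]
  queue [32, 43] -> pop 32, enqueue [30], visited so far: [20, 14, 33, 16, 24, 49, 15, 32]
  queue [43, 30] -> pop 43, enqueue [41], visited so far: [20, 14, 33, 16, 24, 49, 15, 32, 43]
  queue [30, 41] -> pop 30, enqueue [27], visited so far: [20, 14, 33, 16, 24, 49, 15, 32, 43, 30]
  queue [41, 27] -> pop 41, enqueue [none], visited so far: [20, 14, 33, 16, 24, 49, 15, 32, 43, 30, 41]
  queue [27] -> pop 27, enqueue [none], visited so far: [20, 14, 33, 16, 24, 49, 15, 32, 43, 30, 41, 27]
Result: [20, 14, 33, 16, 24, 49, 15, 32, 43, 30, 41, 27]


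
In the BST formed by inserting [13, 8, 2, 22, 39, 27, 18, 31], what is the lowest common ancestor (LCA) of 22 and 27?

Tree insertion order: [13, 8, 2, 22, 39, 27, 18, 31]
Tree (level-order array): [13, 8, 22, 2, None, 18, 39, None, None, None, None, 27, None, None, 31]
In a BST, the LCA of p=22, q=27 is the first node v on the
root-to-leaf path with p <= v <= q (go left if both < v, right if both > v).
Walk from root:
  at 13: both 22 and 27 > 13, go right
  at 22: 22 <= 22 <= 27, this is the LCA
LCA = 22


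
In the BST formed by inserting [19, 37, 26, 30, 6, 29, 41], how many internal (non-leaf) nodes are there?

Tree built from: [19, 37, 26, 30, 6, 29, 41]
Tree (level-order array): [19, 6, 37, None, None, 26, 41, None, 30, None, None, 29]
Rule: An internal node has at least one child.
Per-node child counts:
  node 19: 2 child(ren)
  node 6: 0 child(ren)
  node 37: 2 child(ren)
  node 26: 1 child(ren)
  node 30: 1 child(ren)
  node 29: 0 child(ren)
  node 41: 0 child(ren)
Matching nodes: [19, 37, 26, 30]
Count of internal (non-leaf) nodes: 4


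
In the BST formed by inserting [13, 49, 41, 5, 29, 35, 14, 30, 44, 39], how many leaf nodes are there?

Tree built from: [13, 49, 41, 5, 29, 35, 14, 30, 44, 39]
Tree (level-order array): [13, 5, 49, None, None, 41, None, 29, 44, 14, 35, None, None, None, None, 30, 39]
Rule: A leaf has 0 children.
Per-node child counts:
  node 13: 2 child(ren)
  node 5: 0 child(ren)
  node 49: 1 child(ren)
  node 41: 2 child(ren)
  node 29: 2 child(ren)
  node 14: 0 child(ren)
  node 35: 2 child(ren)
  node 30: 0 child(ren)
  node 39: 0 child(ren)
  node 44: 0 child(ren)
Matching nodes: [5, 14, 30, 39, 44]
Count of leaf nodes: 5


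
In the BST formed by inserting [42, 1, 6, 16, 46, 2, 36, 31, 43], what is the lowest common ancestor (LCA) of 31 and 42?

Tree insertion order: [42, 1, 6, 16, 46, 2, 36, 31, 43]
Tree (level-order array): [42, 1, 46, None, 6, 43, None, 2, 16, None, None, None, None, None, 36, 31]
In a BST, the LCA of p=31, q=42 is the first node v on the
root-to-leaf path with p <= v <= q (go left if both < v, right if both > v).
Walk from root:
  at 42: 31 <= 42 <= 42, this is the LCA
LCA = 42


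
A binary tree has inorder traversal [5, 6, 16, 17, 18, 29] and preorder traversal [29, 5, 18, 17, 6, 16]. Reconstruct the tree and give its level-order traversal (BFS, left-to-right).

Inorder:  [5, 6, 16, 17, 18, 29]
Preorder: [29, 5, 18, 17, 6, 16]
Algorithm: preorder visits root first, so consume preorder in order;
for each root, split the current inorder slice at that value into
left-subtree inorder and right-subtree inorder, then recurse.
Recursive splits:
  root=29; inorder splits into left=[5, 6, 16, 17, 18], right=[]
  root=5; inorder splits into left=[], right=[6, 16, 17, 18]
  root=18; inorder splits into left=[6, 16, 17], right=[]
  root=17; inorder splits into left=[6, 16], right=[]
  root=6; inorder splits into left=[], right=[16]
  root=16; inorder splits into left=[], right=[]
Reconstructed level-order: [29, 5, 18, 17, 6, 16]


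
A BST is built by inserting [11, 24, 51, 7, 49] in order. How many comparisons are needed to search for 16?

Search path for 16: 11 -> 24
Found: False
Comparisons: 2


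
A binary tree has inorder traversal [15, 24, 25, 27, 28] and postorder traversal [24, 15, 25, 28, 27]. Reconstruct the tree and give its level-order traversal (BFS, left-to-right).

Inorder:   [15, 24, 25, 27, 28]
Postorder: [24, 15, 25, 28, 27]
Algorithm: postorder visits root last, so walk postorder right-to-left;
each value is the root of the current inorder slice — split it at that
value, recurse on the right subtree first, then the left.
Recursive splits:
  root=27; inorder splits into left=[15, 24, 25], right=[28]
  root=28; inorder splits into left=[], right=[]
  root=25; inorder splits into left=[15, 24], right=[]
  root=15; inorder splits into left=[], right=[24]
  root=24; inorder splits into left=[], right=[]
Reconstructed level-order: [27, 25, 28, 15, 24]


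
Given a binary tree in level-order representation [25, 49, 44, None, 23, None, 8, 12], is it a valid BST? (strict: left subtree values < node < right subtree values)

Level-order array: [25, 49, 44, None, 23, None, 8, 12]
Validate using subtree bounds (lo, hi): at each node, require lo < value < hi,
then recurse left with hi=value and right with lo=value.
Preorder trace (stopping at first violation):
  at node 25 with bounds (-inf, +inf): OK
  at node 49 with bounds (-inf, 25): VIOLATION
Node 49 violates its bound: not (-inf < 49 < 25).
Result: Not a valid BST


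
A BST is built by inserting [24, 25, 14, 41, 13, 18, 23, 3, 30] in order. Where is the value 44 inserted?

Starting tree (level order): [24, 14, 25, 13, 18, None, 41, 3, None, None, 23, 30]
Insertion path: 24 -> 25 -> 41
Result: insert 44 as right child of 41
Final tree (level order): [24, 14, 25, 13, 18, None, 41, 3, None, None, 23, 30, 44]


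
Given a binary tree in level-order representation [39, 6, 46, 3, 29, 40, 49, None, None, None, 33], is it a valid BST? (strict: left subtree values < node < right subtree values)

Level-order array: [39, 6, 46, 3, 29, 40, 49, None, None, None, 33]
Validate using subtree bounds (lo, hi): at each node, require lo < value < hi,
then recurse left with hi=value and right with lo=value.
Preorder trace (stopping at first violation):
  at node 39 with bounds (-inf, +inf): OK
  at node 6 with bounds (-inf, 39): OK
  at node 3 with bounds (-inf, 6): OK
  at node 29 with bounds (6, 39): OK
  at node 33 with bounds (29, 39): OK
  at node 46 with bounds (39, +inf): OK
  at node 40 with bounds (39, 46): OK
  at node 49 with bounds (46, +inf): OK
No violation found at any node.
Result: Valid BST


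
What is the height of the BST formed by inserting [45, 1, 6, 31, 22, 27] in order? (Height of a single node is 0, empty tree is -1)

Insertion order: [45, 1, 6, 31, 22, 27]
Tree (level-order array): [45, 1, None, None, 6, None, 31, 22, None, None, 27]
Compute height bottom-up (empty subtree = -1):
  height(27) = 1 + max(-1, -1) = 0
  height(22) = 1 + max(-1, 0) = 1
  height(31) = 1 + max(1, -1) = 2
  height(6) = 1 + max(-1, 2) = 3
  height(1) = 1 + max(-1, 3) = 4
  height(45) = 1 + max(4, -1) = 5
Height = 5


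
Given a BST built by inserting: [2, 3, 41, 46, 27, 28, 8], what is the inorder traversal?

Tree insertion order: [2, 3, 41, 46, 27, 28, 8]
Tree (level-order array): [2, None, 3, None, 41, 27, 46, 8, 28]
Inorder traversal: [2, 3, 8, 27, 28, 41, 46]


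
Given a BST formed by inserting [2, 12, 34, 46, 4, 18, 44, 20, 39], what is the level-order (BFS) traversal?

Tree insertion order: [2, 12, 34, 46, 4, 18, 44, 20, 39]
Tree (level-order array): [2, None, 12, 4, 34, None, None, 18, 46, None, 20, 44, None, None, None, 39]
BFS from the root, enqueuing left then right child of each popped node:
  queue [2] -> pop 2, enqueue [12], visited so far: [2]
  queue [12] -> pop 12, enqueue [4, 34], visited so far: [2, 12]
  queue [4, 34] -> pop 4, enqueue [none], visited so far: [2, 12, 4]
  queue [34] -> pop 34, enqueue [18, 46], visited so far: [2, 12, 4, 34]
  queue [18, 46] -> pop 18, enqueue [20], visited so far: [2, 12, 4, 34, 18]
  queue [46, 20] -> pop 46, enqueue [44], visited so far: [2, 12, 4, 34, 18, 46]
  queue [20, 44] -> pop 20, enqueue [none], visited so far: [2, 12, 4, 34, 18, 46, 20]
  queue [44] -> pop 44, enqueue [39], visited so far: [2, 12, 4, 34, 18, 46, 20, 44]
  queue [39] -> pop 39, enqueue [none], visited so far: [2, 12, 4, 34, 18, 46, 20, 44, 39]
Result: [2, 12, 4, 34, 18, 46, 20, 44, 39]


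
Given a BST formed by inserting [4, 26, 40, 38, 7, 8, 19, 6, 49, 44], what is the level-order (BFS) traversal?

Tree insertion order: [4, 26, 40, 38, 7, 8, 19, 6, 49, 44]
Tree (level-order array): [4, None, 26, 7, 40, 6, 8, 38, 49, None, None, None, 19, None, None, 44]
BFS from the root, enqueuing left then right child of each popped node:
  queue [4] -> pop 4, enqueue [26], visited so far: [4]
  queue [26] -> pop 26, enqueue [7, 40], visited so far: [4, 26]
  queue [7, 40] -> pop 7, enqueue [6, 8], visited so far: [4, 26, 7]
  queue [40, 6, 8] -> pop 40, enqueue [38, 49], visited so far: [4, 26, 7, 40]
  queue [6, 8, 38, 49] -> pop 6, enqueue [none], visited so far: [4, 26, 7, 40, 6]
  queue [8, 38, 49] -> pop 8, enqueue [19], visited so far: [4, 26, 7, 40, 6, 8]
  queue [38, 49, 19] -> pop 38, enqueue [none], visited so far: [4, 26, 7, 40, 6, 8, 38]
  queue [49, 19] -> pop 49, enqueue [44], visited so far: [4, 26, 7, 40, 6, 8, 38, 49]
  queue [19, 44] -> pop 19, enqueue [none], visited so far: [4, 26, 7, 40, 6, 8, 38, 49, 19]
  queue [44] -> pop 44, enqueue [none], visited so far: [4, 26, 7, 40, 6, 8, 38, 49, 19, 44]
Result: [4, 26, 7, 40, 6, 8, 38, 49, 19, 44]


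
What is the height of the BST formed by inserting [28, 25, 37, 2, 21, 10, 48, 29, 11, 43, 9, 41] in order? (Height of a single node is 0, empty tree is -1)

Insertion order: [28, 25, 37, 2, 21, 10, 48, 29, 11, 43, 9, 41]
Tree (level-order array): [28, 25, 37, 2, None, 29, 48, None, 21, None, None, 43, None, 10, None, 41, None, 9, 11]
Compute height bottom-up (empty subtree = -1):
  height(9) = 1 + max(-1, -1) = 0
  height(11) = 1 + max(-1, -1) = 0
  height(10) = 1 + max(0, 0) = 1
  height(21) = 1 + max(1, -1) = 2
  height(2) = 1 + max(-1, 2) = 3
  height(25) = 1 + max(3, -1) = 4
  height(29) = 1 + max(-1, -1) = 0
  height(41) = 1 + max(-1, -1) = 0
  height(43) = 1 + max(0, -1) = 1
  height(48) = 1 + max(1, -1) = 2
  height(37) = 1 + max(0, 2) = 3
  height(28) = 1 + max(4, 3) = 5
Height = 5


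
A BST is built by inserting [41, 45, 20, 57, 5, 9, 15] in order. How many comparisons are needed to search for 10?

Search path for 10: 41 -> 20 -> 5 -> 9 -> 15
Found: False
Comparisons: 5


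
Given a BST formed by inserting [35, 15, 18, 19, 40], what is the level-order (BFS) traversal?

Tree insertion order: [35, 15, 18, 19, 40]
Tree (level-order array): [35, 15, 40, None, 18, None, None, None, 19]
BFS from the root, enqueuing left then right child of each popped node:
  queue [35] -> pop 35, enqueue [15, 40], visited so far: [35]
  queue [15, 40] -> pop 15, enqueue [18], visited so far: [35, 15]
  queue [40, 18] -> pop 40, enqueue [none], visited so far: [35, 15, 40]
  queue [18] -> pop 18, enqueue [19], visited so far: [35, 15, 40, 18]
  queue [19] -> pop 19, enqueue [none], visited so far: [35, 15, 40, 18, 19]
Result: [35, 15, 40, 18, 19]


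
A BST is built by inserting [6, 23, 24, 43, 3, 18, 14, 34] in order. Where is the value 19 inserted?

Starting tree (level order): [6, 3, 23, None, None, 18, 24, 14, None, None, 43, None, None, 34]
Insertion path: 6 -> 23 -> 18
Result: insert 19 as right child of 18
Final tree (level order): [6, 3, 23, None, None, 18, 24, 14, 19, None, 43, None, None, None, None, 34]


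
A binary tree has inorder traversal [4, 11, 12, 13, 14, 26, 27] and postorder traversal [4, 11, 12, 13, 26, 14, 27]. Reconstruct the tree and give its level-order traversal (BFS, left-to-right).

Inorder:   [4, 11, 12, 13, 14, 26, 27]
Postorder: [4, 11, 12, 13, 26, 14, 27]
Algorithm: postorder visits root last, so walk postorder right-to-left;
each value is the root of the current inorder slice — split it at that
value, recurse on the right subtree first, then the left.
Recursive splits:
  root=27; inorder splits into left=[4, 11, 12, 13, 14, 26], right=[]
  root=14; inorder splits into left=[4, 11, 12, 13], right=[26]
  root=26; inorder splits into left=[], right=[]
  root=13; inorder splits into left=[4, 11, 12], right=[]
  root=12; inorder splits into left=[4, 11], right=[]
  root=11; inorder splits into left=[4], right=[]
  root=4; inorder splits into left=[], right=[]
Reconstructed level-order: [27, 14, 13, 26, 12, 11, 4]


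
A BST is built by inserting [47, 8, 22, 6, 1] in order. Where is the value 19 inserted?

Starting tree (level order): [47, 8, None, 6, 22, 1]
Insertion path: 47 -> 8 -> 22
Result: insert 19 as left child of 22
Final tree (level order): [47, 8, None, 6, 22, 1, None, 19]


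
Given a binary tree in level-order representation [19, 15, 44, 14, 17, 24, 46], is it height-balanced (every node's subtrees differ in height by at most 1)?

Tree (level-order array): [19, 15, 44, 14, 17, 24, 46]
Definition: a tree is height-balanced if, at every node, |h(left) - h(right)| <= 1 (empty subtree has height -1).
Bottom-up per-node check:
  node 14: h_left=-1, h_right=-1, diff=0 [OK], height=0
  node 17: h_left=-1, h_right=-1, diff=0 [OK], height=0
  node 15: h_left=0, h_right=0, diff=0 [OK], height=1
  node 24: h_left=-1, h_right=-1, diff=0 [OK], height=0
  node 46: h_left=-1, h_right=-1, diff=0 [OK], height=0
  node 44: h_left=0, h_right=0, diff=0 [OK], height=1
  node 19: h_left=1, h_right=1, diff=0 [OK], height=2
All nodes satisfy the balance condition.
Result: Balanced


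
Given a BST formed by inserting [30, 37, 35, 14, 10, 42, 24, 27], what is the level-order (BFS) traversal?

Tree insertion order: [30, 37, 35, 14, 10, 42, 24, 27]
Tree (level-order array): [30, 14, 37, 10, 24, 35, 42, None, None, None, 27]
BFS from the root, enqueuing left then right child of each popped node:
  queue [30] -> pop 30, enqueue [14, 37], visited so far: [30]
  queue [14, 37] -> pop 14, enqueue [10, 24], visited so far: [30, 14]
  queue [37, 10, 24] -> pop 37, enqueue [35, 42], visited so far: [30, 14, 37]
  queue [10, 24, 35, 42] -> pop 10, enqueue [none], visited so far: [30, 14, 37, 10]
  queue [24, 35, 42] -> pop 24, enqueue [27], visited so far: [30, 14, 37, 10, 24]
  queue [35, 42, 27] -> pop 35, enqueue [none], visited so far: [30, 14, 37, 10, 24, 35]
  queue [42, 27] -> pop 42, enqueue [none], visited so far: [30, 14, 37, 10, 24, 35, 42]
  queue [27] -> pop 27, enqueue [none], visited so far: [30, 14, 37, 10, 24, 35, 42, 27]
Result: [30, 14, 37, 10, 24, 35, 42, 27]


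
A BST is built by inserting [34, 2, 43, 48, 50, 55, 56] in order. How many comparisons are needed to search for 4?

Search path for 4: 34 -> 2
Found: False
Comparisons: 2


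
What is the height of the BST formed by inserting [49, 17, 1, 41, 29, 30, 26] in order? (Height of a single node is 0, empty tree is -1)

Insertion order: [49, 17, 1, 41, 29, 30, 26]
Tree (level-order array): [49, 17, None, 1, 41, None, None, 29, None, 26, 30]
Compute height bottom-up (empty subtree = -1):
  height(1) = 1 + max(-1, -1) = 0
  height(26) = 1 + max(-1, -1) = 0
  height(30) = 1 + max(-1, -1) = 0
  height(29) = 1 + max(0, 0) = 1
  height(41) = 1 + max(1, -1) = 2
  height(17) = 1 + max(0, 2) = 3
  height(49) = 1 + max(3, -1) = 4
Height = 4


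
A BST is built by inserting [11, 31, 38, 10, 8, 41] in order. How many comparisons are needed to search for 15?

Search path for 15: 11 -> 31
Found: False
Comparisons: 2


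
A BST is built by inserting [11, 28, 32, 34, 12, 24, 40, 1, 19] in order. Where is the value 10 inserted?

Starting tree (level order): [11, 1, 28, None, None, 12, 32, None, 24, None, 34, 19, None, None, 40]
Insertion path: 11 -> 1
Result: insert 10 as right child of 1
Final tree (level order): [11, 1, 28, None, 10, 12, 32, None, None, None, 24, None, 34, 19, None, None, 40]


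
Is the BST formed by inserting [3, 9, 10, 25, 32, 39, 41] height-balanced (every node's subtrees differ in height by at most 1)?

Tree (level-order array): [3, None, 9, None, 10, None, 25, None, 32, None, 39, None, 41]
Definition: a tree is height-balanced if, at every node, |h(left) - h(right)| <= 1 (empty subtree has height -1).
Bottom-up per-node check:
  node 41: h_left=-1, h_right=-1, diff=0 [OK], height=0
  node 39: h_left=-1, h_right=0, diff=1 [OK], height=1
  node 32: h_left=-1, h_right=1, diff=2 [FAIL (|-1-1|=2 > 1)], height=2
  node 25: h_left=-1, h_right=2, diff=3 [FAIL (|-1-2|=3 > 1)], height=3
  node 10: h_left=-1, h_right=3, diff=4 [FAIL (|-1-3|=4 > 1)], height=4
  node 9: h_left=-1, h_right=4, diff=5 [FAIL (|-1-4|=5 > 1)], height=5
  node 3: h_left=-1, h_right=5, diff=6 [FAIL (|-1-5|=6 > 1)], height=6
Node 32 violates the condition: |-1 - 1| = 2 > 1.
Result: Not balanced


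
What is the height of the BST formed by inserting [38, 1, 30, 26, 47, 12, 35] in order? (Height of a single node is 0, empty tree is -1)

Insertion order: [38, 1, 30, 26, 47, 12, 35]
Tree (level-order array): [38, 1, 47, None, 30, None, None, 26, 35, 12]
Compute height bottom-up (empty subtree = -1):
  height(12) = 1 + max(-1, -1) = 0
  height(26) = 1 + max(0, -1) = 1
  height(35) = 1 + max(-1, -1) = 0
  height(30) = 1 + max(1, 0) = 2
  height(1) = 1 + max(-1, 2) = 3
  height(47) = 1 + max(-1, -1) = 0
  height(38) = 1 + max(3, 0) = 4
Height = 4
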